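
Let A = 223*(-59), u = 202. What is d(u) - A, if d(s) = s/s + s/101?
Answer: 13160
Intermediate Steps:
A = -13157
d(s) = 1 + s/101 (d(s) = 1 + s*(1/101) = 1 + s/101)
d(u) - A = (1 + (1/101)*202) - 1*(-13157) = (1 + 2) + 13157 = 3 + 13157 = 13160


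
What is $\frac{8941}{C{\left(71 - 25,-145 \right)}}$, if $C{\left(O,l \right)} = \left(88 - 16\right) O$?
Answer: $\frac{8941}{3312} \approx 2.6996$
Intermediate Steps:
$C{\left(O,l \right)} = 72 O$ ($C{\left(O,l \right)} = \left(88 - 16\right) O = 72 O$)
$\frac{8941}{C{\left(71 - 25,-145 \right)}} = \frac{8941}{72 \left(71 - 25\right)} = \frac{8941}{72 \cdot 46} = \frac{8941}{3312}$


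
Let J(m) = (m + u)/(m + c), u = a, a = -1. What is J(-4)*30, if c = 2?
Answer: 75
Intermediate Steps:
u = -1
J(m) = (-1 + m)/(2 + m) (J(m) = (m - 1)/(m + 2) = (-1 + m)/(2 + m))
J(-4)*30 = ((-1 - 4)/(2 - 4))*30 = (-5/(-2))*30 = -½*(-5)*30 = (5/2)*30 = 75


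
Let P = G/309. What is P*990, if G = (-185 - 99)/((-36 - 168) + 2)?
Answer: 46860/10403 ≈ 4.5045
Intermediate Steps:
G = 142/101 (G = -284/(-204 + 2) = -284/(-202) = -284*(-1/202) = 142/101 ≈ 1.4059)
P = 142/31209 (P = (142/101)/309 = (142/101)*(1/309) = 142/31209 ≈ 0.0045500)
P*990 = (142/31209)*990 = 46860/10403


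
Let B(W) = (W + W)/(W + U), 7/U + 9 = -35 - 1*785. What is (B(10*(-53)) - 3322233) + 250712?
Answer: -1349554803677/439377 ≈ -3.0715e+6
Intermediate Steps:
U = -7/829 (U = 7/(-9 + (-35 - 1*785)) = 7/(-9 + (-35 - 785)) = 7/(-9 - 820) = 7/(-829) = 7*(-1/829) = -7/829 ≈ -0.0084439)
B(W) = 2*W/(-7/829 + W) (B(W) = (W + W)/(W - 7/829) = (2*W)/(-7/829 + W) = 2*W/(-7/829 + W))
(B(10*(-53)) - 3322233) + 250712 = (1658*(10*(-53))/(-7 + 829*(10*(-53))) - 3322233) + 250712 = (1658*(-530)/(-7 + 829*(-530)) - 3322233) + 250712 = (1658*(-530)/(-7 - 439370) - 3322233) + 250712 = (1658*(-530)/(-439377) - 3322233) + 250712 = (1658*(-530)*(-1/439377) - 3322233) + 250712 = (878740/439377 - 3322233) + 250712 = -1459711890101/439377 + 250712 = -1349554803677/439377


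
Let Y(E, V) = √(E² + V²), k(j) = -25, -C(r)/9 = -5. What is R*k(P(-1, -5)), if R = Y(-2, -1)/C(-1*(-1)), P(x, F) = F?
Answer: -5*√5/9 ≈ -1.2423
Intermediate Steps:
C(r) = 45 (C(r) = -9*(-5) = 45)
R = √5/45 (R = √((-2)² + (-1)²)/45 = √(4 + 1)*(1/45) = √5*(1/45) = √5/45 ≈ 0.049690)
R*k(P(-1, -5)) = (√5/45)*(-25) = -5*√5/9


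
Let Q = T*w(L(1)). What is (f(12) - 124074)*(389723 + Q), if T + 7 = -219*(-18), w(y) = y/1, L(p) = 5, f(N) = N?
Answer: -50790734676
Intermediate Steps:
w(y) = y (w(y) = y*1 = y)
T = 3935 (T = -7 - 219*(-18) = -7 + 3942 = 3935)
Q = 19675 (Q = 3935*5 = 19675)
(f(12) - 124074)*(389723 + Q) = (12 - 124074)*(389723 + 19675) = -124062*409398 = -50790734676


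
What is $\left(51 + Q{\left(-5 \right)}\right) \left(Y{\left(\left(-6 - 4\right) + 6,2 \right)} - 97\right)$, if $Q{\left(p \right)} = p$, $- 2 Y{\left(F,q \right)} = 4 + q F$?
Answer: $-4370$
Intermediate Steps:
$Y{\left(F,q \right)} = -2 - \frac{F q}{2}$ ($Y{\left(F,q \right)} = - \frac{4 + q F}{2} = - \frac{4 + F q}{2} = -2 - \frac{F q}{2}$)
$\left(51 + Q{\left(-5 \right)}\right) \left(Y{\left(\left(-6 - 4\right) + 6,2 \right)} - 97\right) = \left(51 - 5\right) \left(\left(-2 - \frac{1}{2} \left(\left(-6 - 4\right) + 6\right) 2\right) - 97\right) = 46 \left(\left(-2 - \frac{1}{2} \left(-10 + 6\right) 2\right) - 97\right) = 46 \left(\left(-2 - \left(-2\right) 2\right) - 97\right) = 46 \left(\left(-2 + 4\right) - 97\right) = 46 \left(2 - 97\right) = 46 \left(-95\right) = -4370$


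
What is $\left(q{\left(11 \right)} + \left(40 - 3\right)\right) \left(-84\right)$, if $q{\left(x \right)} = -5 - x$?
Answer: $-1764$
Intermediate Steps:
$\left(q{\left(11 \right)} + \left(40 - 3\right)\right) \left(-84\right) = \left(\left(-5 - 11\right) + \left(40 - 3\right)\right) \left(-84\right) = \left(\left(-5 - 11\right) + 37\right) \left(-84\right) = \left(-16 + 37\right) \left(-84\right) = 21 \left(-84\right) = -1764$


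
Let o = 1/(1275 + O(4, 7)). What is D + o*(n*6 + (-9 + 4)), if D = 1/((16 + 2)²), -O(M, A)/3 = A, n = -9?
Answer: -2977/67716 ≈ -0.043963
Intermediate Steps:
O(M, A) = -3*A
o = 1/1254 (o = 1/(1275 - 3*7) = 1/(1275 - 21) = 1/1254 ≈ 0.00079745)
D = 1/324 (D = 1/(18²) = 1/324 ≈ 0.0030864)
D + o*(n*6 + (-9 + 4)) = 1/324 + (-9*6 + (-9 + 4))/1254 = 1/324 + (-54 - 5)/1254 = 1/324 + (1/1254)*(-59) = 1/324 - 59/1254 = -2977/67716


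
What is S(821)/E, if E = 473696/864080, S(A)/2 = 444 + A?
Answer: 68316325/14803 ≈ 4615.0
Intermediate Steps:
S(A) = 888 + 2*A (S(A) = 2*(444 + A) = 888 + 2*A)
E = 29606/54005 (E = 473696*(1/864080) = 29606/54005 ≈ 0.54821)
S(821)/E = (888 + 2*821)/(29606/54005) = (888 + 1642)*(54005/29606) = 2530*(54005/29606) = 68316325/14803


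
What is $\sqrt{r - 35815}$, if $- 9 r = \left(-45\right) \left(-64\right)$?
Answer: $3 i \sqrt{4015} \approx 190.09 i$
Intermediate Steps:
$r = -320$ ($r = - \frac{\left(-45\right) \left(-64\right)}{9} = \left(- \frac{1}{9}\right) 2880 = -320$)
$\sqrt{r - 35815} = \sqrt{-320 - 35815} = \sqrt{-36135} = 3 i \sqrt{4015}$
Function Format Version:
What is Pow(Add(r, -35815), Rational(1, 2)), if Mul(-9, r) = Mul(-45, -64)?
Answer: Mul(3, I, Pow(4015, Rational(1, 2))) ≈ Mul(190.09, I)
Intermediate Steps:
r = -320 (r = Mul(Rational(-1, 9), Mul(-45, -64)) = Mul(Rational(-1, 9), 2880) = -320)
Pow(Add(r, -35815), Rational(1, 2)) = Pow(Add(-320, -35815), Rational(1, 2)) = Pow(-36135, Rational(1, 2)) = Mul(3, I, Pow(4015, Rational(1, 2)))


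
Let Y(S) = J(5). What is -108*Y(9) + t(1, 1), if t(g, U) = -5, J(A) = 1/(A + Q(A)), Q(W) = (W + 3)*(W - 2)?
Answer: -253/29 ≈ -8.7241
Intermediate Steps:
Q(W) = (-2 + W)*(3 + W) (Q(W) = (3 + W)*(-2 + W) = (-2 + W)*(3 + W))
J(A) = 1/(-6 + A² + 2*A) (J(A) = 1/(A + (-6 + A + A²)) = 1/(-6 + A² + 2*A))
Y(S) = 1/29 (Y(S) = 1/(-6 + 5² + 2*5) = 1/(-6 + 25 + 10) = 1/29)
-108*Y(9) + t(1, 1) = -108*1/29 - 5 = -108/29 - 5 = -253/29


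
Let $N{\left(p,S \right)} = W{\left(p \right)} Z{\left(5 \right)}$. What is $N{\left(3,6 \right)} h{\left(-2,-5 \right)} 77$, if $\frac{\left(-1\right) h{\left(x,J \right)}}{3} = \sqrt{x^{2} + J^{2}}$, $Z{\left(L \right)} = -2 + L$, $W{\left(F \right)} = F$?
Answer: $- 2079 \sqrt{29} \approx -11196.0$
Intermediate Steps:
$N{\left(p,S \right)} = 3 p$ ($N{\left(p,S \right)} = p \left(-2 + 5\right) = p 3 = 3 p$)
$h{\left(x,J \right)} = - 3 \sqrt{J^{2} + x^{2}}$ ($h{\left(x,J \right)} = - 3 \sqrt{x^{2} + J^{2}} = - 3 \sqrt{J^{2} + x^{2}}$)
$N{\left(3,6 \right)} h{\left(-2,-5 \right)} 77 = 3 \cdot 3 \left(- 3 \sqrt{\left(-5\right)^{2} + \left(-2\right)^{2}}\right) 77 = 9 \left(- 3 \sqrt{25 + 4}\right) 77 = 9 \left(- 3 \sqrt{29}\right) 77 = - 27 \sqrt{29} \cdot 77 = - 2079 \sqrt{29}$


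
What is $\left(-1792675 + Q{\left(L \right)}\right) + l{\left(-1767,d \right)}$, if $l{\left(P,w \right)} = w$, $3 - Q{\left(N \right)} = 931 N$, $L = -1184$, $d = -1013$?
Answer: $-691381$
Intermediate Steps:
$Q{\left(N \right)} = 3 - 931 N$
$\left(-1792675 + Q{\left(L \right)}\right) + l{\left(-1767,d \right)} = \left(-1792675 + \left(3 - -1102304\right)\right) - 1013 = \left(-1792675 + \left(3 + 1102304\right)\right) - 1013 = \left(-1792675 + 1102307\right) - 1013 = -690368 - 1013 = -691381$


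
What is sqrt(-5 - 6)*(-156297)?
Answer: -156297*I*sqrt(11) ≈ -5.1838e+5*I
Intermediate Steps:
sqrt(-5 - 6)*(-156297) = sqrt(-11)*(-156297) = (I*sqrt(11))*(-156297) = -156297*I*sqrt(11)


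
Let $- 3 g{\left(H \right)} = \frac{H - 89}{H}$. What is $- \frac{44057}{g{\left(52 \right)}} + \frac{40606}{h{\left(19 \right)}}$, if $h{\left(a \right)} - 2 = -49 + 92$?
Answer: $- \frac{307777718}{1665} \approx -1.8485 \cdot 10^{5}$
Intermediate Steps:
$h{\left(a \right)} = 45$ ($h{\left(a \right)} = 2 + \left(-49 + 92\right) = 2 + 43 = 45$)
$g{\left(H \right)} = - \frac{-89 + H}{3 H}$ ($g{\left(H \right)} = - \frac{\left(H - 89\right) \frac{1}{H}}{3} = - \frac{\left(-89 + H\right) \frac{1}{H}}{3} = - \frac{\frac{1}{H} \left(-89 + H\right)}{3} = - \frac{-89 + H}{3 H}$)
$- \frac{44057}{g{\left(52 \right)}} + \frac{40606}{h{\left(19 \right)}} = - \frac{44057}{\frac{1}{3} \cdot \frac{1}{52} \left(89 - 52\right)} + \frac{40606}{45} = - \frac{44057}{\frac{1}{3} \cdot \frac{1}{52} \left(89 - 52\right)} + 40606 \cdot \frac{1}{45} = - \frac{44057}{\frac{1}{3} \cdot \frac{1}{52} \cdot 37} + \frac{40606}{45} = - \frac{44057}{\frac{37}{156}} + \frac{40606}{45} = \left(-44057\right) \frac{156}{37} + \frac{40606}{45} = - \frac{6872892}{37} + \frac{40606}{45} = - \frac{307777718}{1665}$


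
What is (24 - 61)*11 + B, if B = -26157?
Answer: -26564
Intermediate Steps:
(24 - 61)*11 + B = (24 - 61)*11 - 26157 = -37*11 - 26157 = -407 - 26157 = -26564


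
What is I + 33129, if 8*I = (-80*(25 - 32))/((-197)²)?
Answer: 1285703431/38809 ≈ 33129.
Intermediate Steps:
I = 70/38809 (I = ((-80*(25 - 32))/((-197)²))/8 = (-80*(-7)/38809)/8 = (560*(1/38809))/8 = (⅛)*(560/38809) = 70/38809 ≈ 0.0018037)
I + 33129 = 70/38809 + 33129 = 1285703431/38809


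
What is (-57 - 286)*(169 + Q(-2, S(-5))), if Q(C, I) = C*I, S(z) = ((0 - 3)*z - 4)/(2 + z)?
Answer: -181447/3 ≈ -60482.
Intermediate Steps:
S(z) = (-4 - 3*z)/(2 + z) (S(z) = (-3*z - 4)/(2 + z) = (-4 - 3*z)/(2 + z))
(-57 - 286)*(169 + Q(-2, S(-5))) = (-57 - 286)*(169 - 2*(-4 - 3*(-5))/(2 - 5)) = -343*(169 - 2*(-4 + 15)/(-3)) = -343*(169 - (-2)*11/3) = -343*(169 - 2*(-11/3)) = -343*(169 + 22/3) = -343*529/3 = -181447/3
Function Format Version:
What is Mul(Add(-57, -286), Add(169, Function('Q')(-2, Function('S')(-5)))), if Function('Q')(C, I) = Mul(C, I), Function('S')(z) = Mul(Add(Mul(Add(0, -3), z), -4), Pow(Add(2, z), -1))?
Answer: Rational(-181447, 3) ≈ -60482.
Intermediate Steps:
Function('S')(z) = Mul(Pow(Add(2, z), -1), Add(-4, Mul(-3, z))) (Function('S')(z) = Mul(Add(Mul(-3, z), -4), Pow(Add(2, z), -1)) = Mul(Add(-4, Mul(-3, z)), Pow(Add(2, z), -1)) = Mul(Pow(Add(2, z), -1), Add(-4, Mul(-3, z))))
Mul(Add(-57, -286), Add(169, Function('Q')(-2, Function('S')(-5)))) = Mul(Add(-57, -286), Add(169, Mul(-2, Mul(Pow(Add(2, -5), -1), Add(-4, Mul(-3, -5)))))) = Mul(-343, Add(169, Mul(-2, Mul(Pow(-3, -1), Add(-4, 15))))) = Mul(-343, Add(169, Mul(-2, Mul(Rational(-1, 3), 11)))) = Mul(-343, Add(169, Mul(-2, Rational(-11, 3)))) = Mul(-343, Add(169, Rational(22, 3))) = Mul(-343, Rational(529, 3)) = Rational(-181447, 3)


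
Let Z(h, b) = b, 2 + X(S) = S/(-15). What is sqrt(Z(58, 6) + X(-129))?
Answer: 3*sqrt(35)/5 ≈ 3.5496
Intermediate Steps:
X(S) = -2 - S/15 (X(S) = -2 + S/(-15) = -2 + S*(-1/15) = -2 - S/15)
sqrt(Z(58, 6) + X(-129)) = sqrt(6 + (-2 - 1/15*(-129))) = sqrt(6 + (-2 + 43/5)) = sqrt(6 + 33/5) = sqrt(63/5) = 3*sqrt(35)/5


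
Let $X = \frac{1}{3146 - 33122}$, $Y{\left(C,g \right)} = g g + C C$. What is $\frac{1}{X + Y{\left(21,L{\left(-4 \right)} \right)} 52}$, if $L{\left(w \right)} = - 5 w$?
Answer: $\frac{29976}{1310910431} \approx 2.2867 \cdot 10^{-5}$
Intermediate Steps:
$Y{\left(C,g \right)} = C^{2} + g^{2}$ ($Y{\left(C,g \right)} = g^{2} + C^{2} = C^{2} + g^{2}$)
$X = - \frac{1}{29976}$ ($X = \frac{1}{-29976} = - \frac{1}{29976} \approx -3.336 \cdot 10^{-5}$)
$\frac{1}{X + Y{\left(21,L{\left(-4 \right)} \right)} 52} = \frac{1}{- \frac{1}{29976} + \left(21^{2} + \left(\left(-5\right) \left(-4\right)\right)^{2}\right) 52} = \frac{1}{- \frac{1}{29976} + \left(441 + 20^{2}\right) 52} = \frac{1}{- \frac{1}{29976} + \left(441 + 400\right) 52} = \frac{1}{- \frac{1}{29976} + 841 \cdot 52} = \frac{1}{- \frac{1}{29976} + 43732} = \frac{1}{\frac{1310910431}{29976}} = \frac{29976}{1310910431}$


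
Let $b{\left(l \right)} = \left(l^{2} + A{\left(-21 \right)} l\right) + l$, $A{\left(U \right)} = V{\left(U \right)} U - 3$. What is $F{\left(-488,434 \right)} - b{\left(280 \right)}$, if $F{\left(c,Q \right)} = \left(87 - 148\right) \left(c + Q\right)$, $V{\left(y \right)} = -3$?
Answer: $-92186$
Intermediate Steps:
$A{\left(U \right)} = -3 - 3 U$ ($A{\left(U \right)} = - 3 U - 3 = -3 - 3 U$)
$F{\left(c,Q \right)} = - 61 Q - 61 c$ ($F{\left(c,Q \right)} = - 61 \left(Q + c\right) = - 61 Q - 61 c$)
$b{\left(l \right)} = l^{2} + 61 l$ ($b{\left(l \right)} = \left(l^{2} + \left(-3 - -63\right) l\right) + l = \left(l^{2} + \left(-3 + 63\right) l\right) + l = \left(l^{2} + 60 l\right) + l = l^{2} + 61 l$)
$F{\left(-488,434 \right)} - b{\left(280 \right)} = \left(\left(-61\right) 434 - -29768\right) - 280 \left(61 + 280\right) = \left(-26474 + 29768\right) - 280 \cdot 341 = 3294 - 95480 = -92186$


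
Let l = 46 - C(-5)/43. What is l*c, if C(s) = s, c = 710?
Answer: 1407930/43 ≈ 32743.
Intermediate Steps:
l = 1983/43 (l = 46 - (-5)/43 = 46 - 1*(-5/43) = 46 + 5/43 = 1983/43 ≈ 46.116)
l*c = (1983/43)*710 = 1407930/43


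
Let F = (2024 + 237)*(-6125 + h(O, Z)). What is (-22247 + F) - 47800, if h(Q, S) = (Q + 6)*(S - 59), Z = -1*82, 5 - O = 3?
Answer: -16469080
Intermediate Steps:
O = 2 (O = 5 - 1*3 = 5 - 3 = 2)
Z = -82
h(Q, S) = (-59 + S)*(6 + Q) (h(Q, S) = (6 + Q)*(-59 + S) = (-59 + S)*(6 + Q))
F = -16399033 (F = (2024 + 237)*(-6125 + (-354 - 59*2 + 6*(-82) + 2*(-82))) = 2261*(-6125 + (-354 - 118 - 492 - 164)) = 2261*(-6125 - 1128) = 2261*(-7253) = -16399033)
(-22247 + F) - 47800 = (-22247 - 16399033) - 47800 = -16421280 - 47800 = -16469080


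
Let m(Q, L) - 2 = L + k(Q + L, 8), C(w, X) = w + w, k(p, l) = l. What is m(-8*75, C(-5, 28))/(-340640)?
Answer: 0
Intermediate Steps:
C(w, X) = 2*w
m(Q, L) = 10 + L (m(Q, L) = 2 + (L + 8) = 2 + (8 + L) = 10 + L)
m(-8*75, C(-5, 28))/(-340640) = (10 + 2*(-5))/(-340640) = (10 - 10)*(-1/340640) = 0*(-1/340640) = 0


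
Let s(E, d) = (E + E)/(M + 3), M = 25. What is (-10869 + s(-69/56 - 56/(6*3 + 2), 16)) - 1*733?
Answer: -45480969/3920 ≈ -11602.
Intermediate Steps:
s(E, d) = E/14 (s(E, d) = (E + E)/(25 + 3) = (2*E)/28 = (2*E)*(1/28) = E/14)
(-10869 + s(-69/56 - 56/(6*3 + 2), 16)) - 1*733 = (-10869 + (-69/56 - 56/(6*3 + 2))/14) - 1*733 = (-10869 + (-69*1/56 - 56/(18 + 2))/14) - 733 = (-10869 + (-69/56 - 56/20)/14) - 733 = (-10869 + (-69/56 - 56*1/20)/14) - 733 = (-10869 + (-69/56 - 14/5)/14) - 733 = (-10869 + (1/14)*(-1129/280)) - 733 = (-10869 - 1129/3920) - 733 = -42607609/3920 - 733 = -45480969/3920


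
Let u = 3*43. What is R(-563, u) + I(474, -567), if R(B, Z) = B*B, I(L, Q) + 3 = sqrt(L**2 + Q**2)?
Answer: 316966 + 3*sqrt(60685) ≈ 3.1771e+5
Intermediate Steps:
I(L, Q) = -3 + sqrt(L**2 + Q**2)
u = 129
R(B, Z) = B**2
R(-563, u) + I(474, -567) = (-563)**2 + (-3 + sqrt(474**2 + (-567)**2)) = 316969 + (-3 + sqrt(224676 + 321489)) = 316969 + (-3 + sqrt(546165)) = 316969 + (-3 + 3*sqrt(60685)) = 316966 + 3*sqrt(60685)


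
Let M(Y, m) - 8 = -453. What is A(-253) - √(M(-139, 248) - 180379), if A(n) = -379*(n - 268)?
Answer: 197459 - 2*I*√45206 ≈ 1.9746e+5 - 425.23*I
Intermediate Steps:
M(Y, m) = -445 (M(Y, m) = 8 - 453 = -445)
A(n) = 101572 - 379*n (A(n) = -379*(-268 + n) = 101572 - 379*n)
A(-253) - √(M(-139, 248) - 180379) = (101572 - 379*(-253)) - √(-445 - 180379) = (101572 + 95887) - √(-180824) = 197459 - 2*I*√45206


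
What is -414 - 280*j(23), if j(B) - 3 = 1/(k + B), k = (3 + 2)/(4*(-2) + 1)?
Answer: -49396/39 ≈ -1266.6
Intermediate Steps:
k = -5/7 (k = 5/(-8 + 1) = 5/(-7) = 5*(-1/7) = -5/7 ≈ -0.71429)
j(B) = 3 + 1/(-5/7 + B)
-414 - 280*j(23) = -414 - 280*(-8 + 21*23)/(-5 + 7*23) = -414 - 280*(-8 + 483)/(-5 + 161) = -414 - 280*475/156 = -414 - 33250/39 = -49396/39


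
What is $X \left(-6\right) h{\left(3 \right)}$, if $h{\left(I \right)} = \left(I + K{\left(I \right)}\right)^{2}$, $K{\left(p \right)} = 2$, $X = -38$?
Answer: $5700$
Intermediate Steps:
$h{\left(I \right)} = \left(2 + I\right)^{2}$ ($h{\left(I \right)} = \left(I + 2\right)^{2} = \left(2 + I\right)^{2}$)
$X \left(-6\right) h{\left(3 \right)} = \left(-38\right) \left(-6\right) \left(2 + 3\right)^{2} = 228 \cdot 5^{2} = 228 \cdot 25 = 5700$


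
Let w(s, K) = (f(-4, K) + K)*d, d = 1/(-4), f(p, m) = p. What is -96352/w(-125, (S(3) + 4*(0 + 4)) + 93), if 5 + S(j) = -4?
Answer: 12044/3 ≈ 4014.7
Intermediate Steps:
d = -¼ ≈ -0.25000
S(j) = -9 (S(j) = -5 - 4 = -9)
w(s, K) = 1 - K/4 (w(s, K) = (-4 + K)*(-¼) = 1 - K/4)
-96352/w(-125, (S(3) + 4*(0 + 4)) + 93) = -96352/(1 - ((-9 + 4*(0 + 4)) + 93)/4) = -96352/(1 - ((-9 + 4*4) + 93)/4) = -96352/(1 - ((-9 + 16) + 93)/4) = -96352/(1 - (7 + 93)/4) = -96352/(1 - ¼*100) = -96352/(1 - 25) = -96352/(-24) = -96352*(-1/24) = 12044/3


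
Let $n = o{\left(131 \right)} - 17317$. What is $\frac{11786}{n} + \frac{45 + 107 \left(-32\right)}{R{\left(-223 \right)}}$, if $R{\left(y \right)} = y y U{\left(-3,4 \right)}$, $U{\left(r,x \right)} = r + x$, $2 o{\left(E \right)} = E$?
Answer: $- \frac{1288797625}{1715799687} \approx -0.75113$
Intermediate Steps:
$o{\left(E \right)} = \frac{E}{2}$
$R{\left(y \right)} = y^{2}$ ($R{\left(y \right)} = y y \left(-3 + 4\right) = y^{2} \cdot 1 = y^{2}$)
$n = - \frac{34503}{2}$ ($n = \frac{1}{2} \cdot 131 - 17317 = \frac{131}{2} - 17317 = - \frac{34503}{2} \approx -17252.0$)
$\frac{11786}{n} + \frac{45 + 107 \left(-32\right)}{R{\left(-223 \right)}} = \frac{11786}{- \frac{34503}{2}} + \frac{45 + 107 \left(-32\right)}{\left(-223\right)^{2}} = 11786 \left(- \frac{2}{34503}\right) + \frac{45 - 3424}{49729} = - \frac{23572}{34503} - \frac{3379}{49729} = - \frac{1288797625}{1715799687}$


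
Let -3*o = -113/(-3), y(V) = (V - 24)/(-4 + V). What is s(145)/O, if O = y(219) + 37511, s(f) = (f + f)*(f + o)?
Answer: 3716060/3629277 ≈ 1.0239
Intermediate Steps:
y(V) = (-24 + V)/(-4 + V)
o = -113/9 (o = -(-113)/(3*(-3)) = -(-113)*(-1)/(3*3) = -⅓*113/3 = -113/9 ≈ -12.556)
s(f) = 2*f*(-113/9 + f) (s(f) = (f + f)*(f - 113/9) = (2*f)*(-113/9 + f) = 2*f*(-113/9 + f))
O = 1613012/43 (O = (-24 + 219)/(-4 + 219) + 37511 = 195/215 + 37511 = (1/215)*195 + 37511 = 39/43 + 37511 = 1613012/43 ≈ 37512.)
s(145)/O = ((2/9)*145*(-113 + 9*145))/(1613012/43) = ((2/9)*145*(-113 + 1305))*(43/1613012) = ((2/9)*145*1192)*(43/1613012) = (345680/9)*(43/1613012) = 3716060/3629277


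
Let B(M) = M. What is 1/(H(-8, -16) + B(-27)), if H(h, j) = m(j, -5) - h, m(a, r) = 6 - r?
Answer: -1/8 ≈ -0.12500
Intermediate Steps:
H(h, j) = 11 - h (H(h, j) = (6 - 1*(-5)) - h = (6 + 5) - h = 11 - h)
1/(H(-8, -16) + B(-27)) = 1/((11 - 1*(-8)) - 27) = 1/((11 + 8) - 27) = 1/(19 - 27) = 1/(-8) = -1/8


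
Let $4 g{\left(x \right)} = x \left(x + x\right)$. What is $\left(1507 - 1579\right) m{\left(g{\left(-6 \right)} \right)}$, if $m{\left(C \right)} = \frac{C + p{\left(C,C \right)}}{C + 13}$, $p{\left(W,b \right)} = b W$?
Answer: $- \frac{24624}{31} \approx -794.32$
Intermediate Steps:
$p{\left(W,b \right)} = W b$
$g{\left(x \right)} = \frac{x^{2}}{2}$ ($g{\left(x \right)} = \frac{x \left(x + x\right)}{4} = \frac{x 2 x}{4} = \frac{2 x^{2}}{4} = \frac{x^{2}}{2}$)
$m{\left(C \right)} = \frac{C + C^{2}}{13 + C}$ ($m{\left(C \right)} = \frac{C + C C}{C + 13} = \frac{C + C^{2}}{13 + C}$)
$\left(1507 - 1579\right) m{\left(g{\left(-6 \right)} \right)} = \left(1507 - 1579\right) \frac{\frac{\left(-6\right)^{2}}{2} \left(1 + \frac{\left(-6\right)^{2}}{2}\right)}{13 + \frac{\left(-6\right)^{2}}{2}} = - 72 \frac{\frac{1}{2} \cdot 36 \left(1 + \frac{1}{2} \cdot 36\right)}{13 + \frac{1}{2} \cdot 36} = - 72 \frac{18 \left(1 + 18\right)}{13 + 18} = - 72 \cdot 18 \cdot \frac{1}{31} \cdot 19 = \left(-72\right) \frac{342}{31} = - \frac{24624}{31}$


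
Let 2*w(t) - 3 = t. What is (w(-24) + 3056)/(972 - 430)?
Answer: 6091/1084 ≈ 5.6190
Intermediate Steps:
w(t) = 3/2 + t/2
(w(-24) + 3056)/(972 - 430) = ((3/2 + (1/2)*(-24)) + 3056)/(972 - 430) = ((3/2 - 12) + 3056)/542 = (-21/2 + 3056)*(1/542) = (6091/2)*(1/542) = 6091/1084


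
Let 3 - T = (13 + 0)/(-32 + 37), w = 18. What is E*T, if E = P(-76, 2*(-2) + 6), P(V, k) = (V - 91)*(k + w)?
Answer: -1336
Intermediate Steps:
P(V, k) = (-91 + V)*(18 + k) (P(V, k) = (V - 91)*(k + 18) = (-91 + V)*(18 + k))
E = -3340 (E = -1638 - 91*(2*(-2) + 6) + 18*(-76) - 76*(2*(-2) + 6) = -1638 - 91*(-4 + 6) - 1368 - 76*(-4 + 6) = -1638 - 91*2 - 1368 - 76*2 = -1638 - 182 - 1368 - 152 = -3340)
T = 2/5 (T = 3 - (13 + 0)/(-32 + 37) = 3 - 13/5 = 2/5 ≈ 0.40000)
E*T = -3340*2/5 = -1336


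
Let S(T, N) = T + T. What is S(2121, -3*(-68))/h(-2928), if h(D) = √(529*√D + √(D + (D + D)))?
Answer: -707*(-183)^(¾)/(61*√(529 + √3)) ≈ 17.7 - 17.7*I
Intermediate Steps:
S(T, N) = 2*T
h(D) = √(529*√D + √3*√D) (h(D) = √(529*√D + √(D + 2*D)) = √(529*√D + √(3*D)) = √(529*√D + √3*√D))
S(2121, -3*(-68))/h(-2928) = (2*2121)/(((-2928)^(¼)*√(529 + √3))) = 4242/(((2*(-183)^(¼))*√(529 + √3))) = 4242/((2*(-183)^(¼)*√(529 + √3))) = 4242*(-(-183)^(¾)/(366*√(529 + √3))) = -707*(-183)^(¾)/(61*√(529 + √3))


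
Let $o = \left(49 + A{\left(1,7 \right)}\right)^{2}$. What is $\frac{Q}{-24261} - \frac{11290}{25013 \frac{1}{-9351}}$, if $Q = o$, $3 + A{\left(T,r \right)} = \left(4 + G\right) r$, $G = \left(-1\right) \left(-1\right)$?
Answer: $\frac{853712449299}{202280131} \approx 4220.4$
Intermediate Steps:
$G = 1$
$A{\left(T,r \right)} = -3 + 5 r$ ($A{\left(T,r \right)} = -3 + \left(4 + 1\right) r = -3 + 5 r$)
$o = 6561$ ($o = \left(49 + \left(-3 + 5 \cdot 7\right)\right)^{2} = \left(49 + \left(-3 + 35\right)\right)^{2} = \left(49 + 32\right)^{2} = 81^{2} = 6561$)
$Q = 6561$
$\frac{Q}{-24261} - \frac{11290}{25013 \frac{1}{-9351}} = \frac{6561}{-24261} - \frac{11290}{25013 \frac{1}{-9351}} = 6561 \left(- \frac{1}{24261}\right) - \frac{11290}{25013 \left(- \frac{1}{9351}\right)} = - \frac{2187}{8087} - \frac{11290}{- \frac{25013}{9351}} = - \frac{2187}{8087} - - \frac{105572790}{25013} = - \frac{2187}{8087} + \frac{105572790}{25013} = \frac{853712449299}{202280131}$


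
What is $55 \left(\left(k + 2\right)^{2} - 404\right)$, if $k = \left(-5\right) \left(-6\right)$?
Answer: $34100$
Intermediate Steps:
$k = 30$
$55 \left(\left(k + 2\right)^{2} - 404\right) = 55 \left(\left(30 + 2\right)^{2} - 404\right) = 55 \left(32^{2} - 404\right) = 55 \left(1024 - 404\right) = 55 \cdot 620 = 34100$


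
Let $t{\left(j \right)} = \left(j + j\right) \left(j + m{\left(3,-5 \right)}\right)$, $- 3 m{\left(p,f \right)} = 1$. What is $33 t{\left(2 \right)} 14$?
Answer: $3080$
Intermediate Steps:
$m{\left(p,f \right)} = - \frac{1}{3}$ ($m{\left(p,f \right)} = \left(- \frac{1}{3}\right) 1 = - \frac{1}{3}$)
$t{\left(j \right)} = 2 j \left(- \frac{1}{3} + j\right)$ ($t{\left(j \right)} = \left(j + j\right) \left(j - \frac{1}{3}\right) = 2 j \left(- \frac{1}{3} + j\right)$)
$33 t{\left(2 \right)} 14 = 33 \cdot \frac{2}{3} \cdot 2 \left(-1 + 3 \cdot 2\right) 14 = 33 \cdot \frac{2}{3} \cdot 2 \left(-1 + 6\right) 14 = 33 \cdot \frac{2}{3} \cdot 2 \cdot 5 \cdot 14 = 33 \cdot \frac{20}{3} \cdot 14 = 220 \cdot 14 = 3080$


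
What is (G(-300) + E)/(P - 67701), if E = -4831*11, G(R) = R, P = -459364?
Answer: 53441/527065 ≈ 0.10139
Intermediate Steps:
E = -53141
(G(-300) + E)/(P - 67701) = (-300 - 53141)/(-459364 - 67701) = -53441/(-527065) = -53441*(-1/527065) = 53441/527065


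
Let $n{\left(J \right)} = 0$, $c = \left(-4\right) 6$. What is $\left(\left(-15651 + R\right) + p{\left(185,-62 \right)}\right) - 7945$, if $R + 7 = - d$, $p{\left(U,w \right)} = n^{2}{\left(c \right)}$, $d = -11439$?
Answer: $-12164$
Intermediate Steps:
$c = -24$
$p{\left(U,w \right)} = 0$ ($p{\left(U,w \right)} = 0^{2} = 0$)
$R = 11432$ ($R = -7 - -11439 = -7 + 11439 = 11432$)
$\left(\left(-15651 + R\right) + p{\left(185,-62 \right)}\right) - 7945 = \left(\left(-15651 + 11432\right) + 0\right) - 7945 = \left(-4219 + 0\right) - 7945 = -4219 - 7945 = -12164$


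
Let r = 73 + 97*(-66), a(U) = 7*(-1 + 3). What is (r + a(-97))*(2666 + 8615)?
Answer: -71239515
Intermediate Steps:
a(U) = 14 (a(U) = 7*2 = 14)
r = -6329 (r = 73 - 6402 = -6329)
(r + a(-97))*(2666 + 8615) = (-6329 + 14)*(2666 + 8615) = -6315*11281 = -71239515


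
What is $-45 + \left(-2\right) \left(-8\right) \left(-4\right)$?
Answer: $-109$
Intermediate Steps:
$-45 + \left(-2\right) \left(-8\right) \left(-4\right) = -45 + 16 \left(-4\right) = -45 - 64 = -109$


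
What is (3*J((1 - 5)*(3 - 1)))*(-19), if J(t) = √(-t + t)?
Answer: 0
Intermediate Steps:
J(t) = 0 (J(t) = √0 = 0)
(3*J((1 - 5)*(3 - 1)))*(-19) = (3*0)*(-19) = 0*(-19) = 0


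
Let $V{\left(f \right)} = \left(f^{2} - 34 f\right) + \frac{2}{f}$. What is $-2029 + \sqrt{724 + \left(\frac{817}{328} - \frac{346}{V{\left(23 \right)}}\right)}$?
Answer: $-2029 + \frac{\sqrt{662419377324978}}{953988} \approx -2002.0$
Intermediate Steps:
$V{\left(f \right)} = f^{2} - 34 f + \frac{2}{f}$
$-2029 + \sqrt{724 + \left(\frac{817}{328} - \frac{346}{V{\left(23 \right)}}\right)} = -2029 + \sqrt{724 + \left(\frac{817}{328} - \frac{346}{\frac{1}{23} \left(2 + 23^{2} \left(-34 + 23\right)\right)}\right)} = -2029 + \sqrt{724 + \left(817 \cdot \frac{1}{328} - \frac{346}{\frac{1}{23} \left(2 + 529 \left(-11\right)\right)}\right)} = -2029 + \sqrt{724 + \left(\frac{817}{328} - \frac{346}{\frac{1}{23} \left(2 - 5819\right)}\right)} = -2029 + \sqrt{724 + \left(\frac{817}{328} - \frac{346}{\frac{1}{23} \left(-5817\right)}\right)} = -2029 + \sqrt{724 + \left(\frac{817}{328} - \frac{346}{- \frac{5817}{23}}\right)} = -2029 + \sqrt{724 + \left(\frac{817}{328} - - \frac{7958}{5817}\right)} = -2029 + \sqrt{724 + \left(\frac{817}{328} + \frac{7958}{5817}\right)} = -2029 + \sqrt{724 + \frac{7362713}{1907976}} = -2029 + \sqrt{\frac{1388737337}{1907976}} = -2029 + \frac{\sqrt{662419377324978}}{953988}$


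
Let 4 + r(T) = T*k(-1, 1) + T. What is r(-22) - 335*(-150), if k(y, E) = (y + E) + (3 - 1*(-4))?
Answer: 50070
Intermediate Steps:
k(y, E) = 7 + E + y (k(y, E) = (E + y) + (3 + 4) = (E + y) + 7 = 7 + E + y)
r(T) = -4 + 8*T (r(T) = -4 + (T*(7 + 1 - 1) + T) = -4 + (T*7 + T) = -4 + (7*T + T) = -4 + 8*T)
r(-22) - 335*(-150) = (-4 + 8*(-22)) - 335*(-150) = (-4 - 176) + 50250 = -180 + 50250 = 50070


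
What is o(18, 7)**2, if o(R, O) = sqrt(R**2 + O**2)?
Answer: 373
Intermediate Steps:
o(R, O) = sqrt(O**2 + R**2)
o(18, 7)**2 = (sqrt(7**2 + 18**2))**2 = (sqrt(49 + 324))**2 = (sqrt(373))**2 = 373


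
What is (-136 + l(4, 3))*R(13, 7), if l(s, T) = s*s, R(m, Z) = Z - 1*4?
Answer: -360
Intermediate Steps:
R(m, Z) = -4 + Z (R(m, Z) = Z - 4 = -4 + Z)
l(s, T) = s²
(-136 + l(4, 3))*R(13, 7) = (-136 + 4²)*(-4 + 7) = (-136 + 16)*3 = -120*3 = -360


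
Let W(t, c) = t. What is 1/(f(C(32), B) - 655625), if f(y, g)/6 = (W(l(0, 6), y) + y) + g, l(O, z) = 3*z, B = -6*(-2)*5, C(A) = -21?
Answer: -1/655283 ≈ -1.5261e-6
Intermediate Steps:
B = 60 (B = 12*5 = 60)
f(y, g) = 108 + 6*g + 6*y (f(y, g) = 6*((3*6 + y) + g) = 6*((18 + y) + g) = 6*(18 + g + y) = 108 + 6*g + 6*y)
1/(f(C(32), B) - 655625) = 1/((108 + 6*60 + 6*(-21)) - 655625) = 1/((108 + 360 - 126) - 655625) = 1/(342 - 655625) = 1/(-655283) = -1/655283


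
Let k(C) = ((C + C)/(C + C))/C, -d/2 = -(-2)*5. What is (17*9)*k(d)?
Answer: -153/20 ≈ -7.6500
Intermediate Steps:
d = -20 (d = -(-4)*(-1*5) = -(-4)*(-5) = -2*10 = -20)
k(C) = 1/C (k(C) = ((2*C)/((2*C)))/C = ((2*C)*(1/(2*C)))/C = 1/C)
(17*9)*k(d) = (17*9)/(-20) = 153*(-1/20) = -153/20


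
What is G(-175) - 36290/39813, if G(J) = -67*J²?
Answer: -81691335665/39813 ≈ -2.0519e+6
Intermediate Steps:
G(-175) - 36290/39813 = -67*(-175)² - 36290/39813 = -67*30625 - 36290*1/39813 = -2051875 - 36290/39813 = -81691335665/39813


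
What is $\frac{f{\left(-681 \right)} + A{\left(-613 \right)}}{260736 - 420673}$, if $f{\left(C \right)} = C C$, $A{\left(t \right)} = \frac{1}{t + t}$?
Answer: $- \frac{568570985}{196082762} \approx -2.8996$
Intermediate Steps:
$A{\left(t \right)} = \frac{1}{2 t}$
$f{\left(C \right)} = C^{2}$
$\frac{f{\left(-681 \right)} + A{\left(-613 \right)}}{260736 - 420673} = \frac{\left(-681\right)^{2} + \frac{1}{2 \left(-613\right)}}{260736 - 420673} = \frac{463761 + \frac{1}{2} \left(- \frac{1}{613}\right)}{-159937} = \left(463761 - \frac{1}{1226}\right) \left(- \frac{1}{159937}\right) = \frac{568570985}{1226} \left(- \frac{1}{159937}\right) = - \frac{568570985}{196082762}$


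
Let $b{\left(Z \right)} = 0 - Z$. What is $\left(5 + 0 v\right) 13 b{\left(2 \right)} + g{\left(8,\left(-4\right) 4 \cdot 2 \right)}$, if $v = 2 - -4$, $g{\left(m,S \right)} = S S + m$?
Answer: $902$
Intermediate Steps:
$b{\left(Z \right)} = - Z$
$g{\left(m,S \right)} = m + S^{2}$ ($g{\left(m,S \right)} = S^{2} + m = m + S^{2}$)
$v = 6$ ($v = 2 + 4 = 6$)
$\left(5 + 0 v\right) 13 b{\left(2 \right)} + g{\left(8,\left(-4\right) 4 \cdot 2 \right)} = \left(5 + 0 \cdot 6\right) 13 \left(\left(-1\right) 2\right) + \left(8 + \left(\left(-4\right) 4 \cdot 2\right)^{2}\right) = \left(5 + 0\right) 13 \left(-2\right) + \left(8 + \left(\left(-16\right) 2\right)^{2}\right) = 5 \left(-26\right) + \left(8 + \left(-32\right)^{2}\right) = -130 + \left(8 + 1024\right) = -130 + 1032 = 902$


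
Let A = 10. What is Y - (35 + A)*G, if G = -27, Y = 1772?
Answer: 2987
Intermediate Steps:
Y - (35 + A)*G = 1772 - (35 + 10)*(-27) = 1772 - 45*(-27) = 1772 - 1*(-1215) = 1772 + 1215 = 2987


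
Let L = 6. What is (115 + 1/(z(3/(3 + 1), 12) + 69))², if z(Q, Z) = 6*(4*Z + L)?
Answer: 2042678416/154449 ≈ 13226.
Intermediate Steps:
z(Q, Z) = 36 + 24*Z (z(Q, Z) = 6*(4*Z + 6) = 6*(6 + 4*Z) = 36 + 24*Z)
(115 + 1/(z(3/(3 + 1), 12) + 69))² = (115 + 1/((36 + 24*12) + 69))² = (115 + 1/((36 + 288) + 69))² = (115 + 1/(324 + 69))² = (115 + 1/393)² = (45196/393)² = 2042678416/154449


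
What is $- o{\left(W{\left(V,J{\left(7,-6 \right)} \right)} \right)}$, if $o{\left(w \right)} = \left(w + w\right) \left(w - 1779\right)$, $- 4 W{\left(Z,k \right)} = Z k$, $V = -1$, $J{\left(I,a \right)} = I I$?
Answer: $\frac{346283}{8} \approx 43285.0$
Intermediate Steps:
$J{\left(I,a \right)} = I^{2}$
$W{\left(Z,k \right)} = - \frac{Z k}{4}$
$o{\left(w \right)} = 2 w \left(-1779 + w\right)$
$- o{\left(W{\left(V,J{\left(7,-6 \right)} \right)} \right)} = - 2 \left(\left(- \frac{1}{4}\right) \left(-1\right) 7^{2}\right) \left(-1779 - - \frac{7^{2}}{4}\right) = - 2 \left(\left(- \frac{1}{4}\right) \left(-1\right) 49\right) \left(-1779 - \left(- \frac{1}{4}\right) 49\right) = - \frac{2 \cdot 49 \left(-1779 + \frac{49}{4}\right)}{4} = - \frac{2 \cdot 49 \left(-7067\right)}{4 \cdot 4} = \left(-1\right) \left(- \frac{346283}{8}\right) = \frac{346283}{8}$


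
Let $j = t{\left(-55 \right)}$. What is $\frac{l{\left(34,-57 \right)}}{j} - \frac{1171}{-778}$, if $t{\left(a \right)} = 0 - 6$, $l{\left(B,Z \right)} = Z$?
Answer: $\frac{4281}{389} \approx 11.005$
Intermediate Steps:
$t{\left(a \right)} = -6$ ($t{\left(a \right)} = 0 - 6 = -6$)
$j = -6$
$\frac{l{\left(34,-57 \right)}}{j} - \frac{1171}{-778} = - \frac{57}{-6} - \frac{1171}{-778} = \left(-57\right) \left(- \frac{1}{6}\right) - - \frac{1171}{778} = \frac{19}{2} + \frac{1171}{778} = \frac{4281}{389}$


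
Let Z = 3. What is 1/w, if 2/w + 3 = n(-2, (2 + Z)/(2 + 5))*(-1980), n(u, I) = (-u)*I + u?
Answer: 7899/14 ≈ 564.21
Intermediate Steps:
n(u, I) = u - I*u (n(u, I) = -I*u + u = u - I*u)
w = 14/7899 (w = 2/(-3 - 2*(1 - (2 + 3)/(2 + 5))*(-1980)) = 2/(-3 - 2*(1 - 5/7)*(-1980)) = 2/(-3 - 2*2/7*(-1980)) = 2/(-3 - 4/7*(-1980)) = 2/(-3 + 7920/7) = 2/(7899/7) = 2*(7/7899) = 14/7899 ≈ 0.0017724)
1/w = 1/(14/7899) = 7899/14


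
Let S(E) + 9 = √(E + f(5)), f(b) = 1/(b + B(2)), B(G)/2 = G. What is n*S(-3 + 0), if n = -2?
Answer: 18 - 2*I*√26/3 ≈ 18.0 - 3.3993*I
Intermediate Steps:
B(G) = 2*G
f(b) = 1/(4 + b) (f(b) = 1/(b + 2*2) = 1/(b + 4) = 1/(4 + b))
S(E) = -9 + √(⅑ + E) (S(E) = -9 + √(E + 1/(4 + 5)) = -9 + √(E + 1/9) = -9 + √(E + ⅑) = -9 + √(⅑ + E))
n*S(-3 + 0) = -2*(-9 + √(1 + 9*(-3 + 0))/3) = -2*(-9 + √(1 + 9*(-3))/3) = -2*(-9 + √(1 - 27)/3) = -2*(-9 + √(-26)/3) = -2*(-9 + (I*√26)/3) = -2*(-9 + I*√26/3) = 18 - 2*I*√26/3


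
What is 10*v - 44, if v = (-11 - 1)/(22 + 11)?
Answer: -524/11 ≈ -47.636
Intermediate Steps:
v = -4/11 (v = -12/33 = -12*1/33 = -4/11 ≈ -0.36364)
10*v - 44 = 10*(-4/11) - 44 = -40/11 - 44 = -524/11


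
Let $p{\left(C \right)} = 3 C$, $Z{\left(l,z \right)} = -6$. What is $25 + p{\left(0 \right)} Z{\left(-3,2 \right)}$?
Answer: $25$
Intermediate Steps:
$25 + p{\left(0 \right)} Z{\left(-3,2 \right)} = 25 + 3 \cdot 0 \left(-6\right) = 25 + 0 \left(-6\right) = 25 + 0 = 25$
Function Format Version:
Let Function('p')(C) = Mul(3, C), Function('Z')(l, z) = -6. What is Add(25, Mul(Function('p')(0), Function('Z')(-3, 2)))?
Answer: 25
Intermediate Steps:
Add(25, Mul(Function('p')(0), Function('Z')(-3, 2))) = Add(25, Mul(Mul(3, 0), -6)) = Add(25, Mul(0, -6)) = Add(25, 0) = 25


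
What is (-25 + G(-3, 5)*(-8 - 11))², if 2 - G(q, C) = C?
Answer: 1024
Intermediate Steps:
G(q, C) = 2 - C
(-25 + G(-3, 5)*(-8 - 11))² = (-25 + (2 - 1*5)*(-8 - 11))² = (-25 + (2 - 5)*(-19))² = (-25 - 3*(-19))² = (-25 + 57)² = 32² = 1024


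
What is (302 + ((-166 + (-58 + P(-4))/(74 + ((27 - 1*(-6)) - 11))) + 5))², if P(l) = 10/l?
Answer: 726356401/36864 ≈ 19704.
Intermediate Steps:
(302 + ((-166 + (-58 + P(-4))/(74 + ((27 - 1*(-6)) - 11))) + 5))² = (302 + ((-166 + (-58 + 10/(-4))/(74 + ((27 - 1*(-6)) - 11))) + 5))² = (302 + ((-166 + (-58 + 10*(-¼))/(74 + ((27 + 6) - 11))) + 5))² = (302 + ((-166 + (-58 - 5/2)/(74 + (33 - 11))) + 5))² = (302 + ((-166 - 121/(2*(74 + 22))) + 5))² = (302 + ((-166 - 121/2/96) + 5))² = (302 + ((-166 - 121/2*1/96) + 5))² = (302 + ((-166 - 121/192) + 5))² = (302 + (-31993/192 + 5))² = (302 - 31033/192)² = (26951/192)² = 726356401/36864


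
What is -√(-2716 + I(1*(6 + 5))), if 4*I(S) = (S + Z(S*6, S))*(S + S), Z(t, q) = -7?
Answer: -I*√2694 ≈ -51.904*I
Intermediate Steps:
I(S) = S*(-7 + S)/2 (I(S) = ((S - 7)*(S + S))/4 = ((-7 + S)*(2*S))/4 = (2*S*(-7 + S))/4 = S*(-7 + S)/2)
-√(-2716 + I(1*(6 + 5))) = -√(-2716 + (1*(6 + 5))*(-7 + 1*(6 + 5))/2) = -√(-2716 + (1*11)*(-7 + 1*11)/2) = -√(-2716 + (½)*11*(-7 + 11)) = -√(-2716 + (½)*11*4) = -√(-2716 + 22) = -√(-2694) = -I*√2694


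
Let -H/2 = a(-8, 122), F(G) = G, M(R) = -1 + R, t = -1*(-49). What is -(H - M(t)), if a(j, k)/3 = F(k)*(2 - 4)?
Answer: -1416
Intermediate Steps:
t = 49
a(j, k) = -6*k (a(j, k) = 3*(k*(2 - 4)) = 3*(k*(-2)) = 3*(-2*k) = -6*k)
H = 1464 (H = -(-12)*122 = -2*(-732) = 1464)
-(H - M(t)) = -(1464 - (-1 + 49)) = -(1464 - 1*48) = -(1464 - 48) = -1*1416 = -1416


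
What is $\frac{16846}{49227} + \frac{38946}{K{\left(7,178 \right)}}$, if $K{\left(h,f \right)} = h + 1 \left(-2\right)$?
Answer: $\frac{1917278972}{246135} \approx 7789.5$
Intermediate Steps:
$K{\left(h,f \right)} = -2 + h$ ($K{\left(h,f \right)} = h - 2 = -2 + h$)
$\frac{16846}{49227} + \frac{38946}{K{\left(7,178 \right)}} = \frac{16846}{49227} + \frac{38946}{-2 + 7} = 16846 \cdot \frac{1}{49227} + \frac{38946}{5} = \frac{16846}{49227} + 38946 \cdot \frac{1}{5} = \frac{16846}{49227} + \frac{38946}{5} = \frac{1917278972}{246135}$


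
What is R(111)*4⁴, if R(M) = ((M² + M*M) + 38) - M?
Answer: 6289664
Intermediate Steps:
R(M) = 38 - M + 2*M² (R(M) = ((M² + M²) + 38) - M = (2*M² + 38) - M = (38 + 2*M²) - M = 38 - M + 2*M²)
R(111)*4⁴ = (38 - 1*111 + 2*111²)*4⁴ = (38 - 111 + 2*12321)*256 = (38 - 111 + 24642)*256 = 24569*256 = 6289664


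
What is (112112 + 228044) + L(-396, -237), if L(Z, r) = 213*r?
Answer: 289675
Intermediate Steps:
(112112 + 228044) + L(-396, -237) = (112112 + 228044) + 213*(-237) = 340156 - 50481 = 289675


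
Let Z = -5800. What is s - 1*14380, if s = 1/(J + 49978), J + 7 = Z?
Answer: -635178979/44171 ≈ -14380.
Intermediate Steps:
J = -5807 (J = -7 - 5800 = -5807)
s = 1/44171 (s = 1/(-5807 + 49978) = 1/44171 ≈ 2.2639e-5)
s - 1*14380 = 1/44171 - 1*14380 = 1/44171 - 14380 = -635178979/44171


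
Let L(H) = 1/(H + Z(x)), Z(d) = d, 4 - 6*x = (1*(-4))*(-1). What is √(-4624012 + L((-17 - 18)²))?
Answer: 3*I*√629379411/35 ≈ 2150.4*I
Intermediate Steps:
x = 0 (x = ⅔ - 1*(-4)*(-1)/6 = ⅔ - (-2)*(-1)/3 = ⅔ - ⅙*4 = ⅔ - ⅔ = 0)
L(H) = 1/H (L(H) = 1/(H + 0) = 1/H)
√(-4624012 + L((-17 - 18)²)) = √(-4624012 + 1/((-17 - 18)²)) = √(-4624012 + 1/((-35)²)) = √(-4624012 + 1/1225) = √(-5664414699/1225) = 3*I*√629379411/35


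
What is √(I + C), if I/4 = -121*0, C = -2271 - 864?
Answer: I*√3135 ≈ 55.991*I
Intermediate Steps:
C = -3135
I = 0 (I = 4*(-121*0) = 4*0 = 0)
√(I + C) = √(0 - 3135) = √(-3135) = I*√3135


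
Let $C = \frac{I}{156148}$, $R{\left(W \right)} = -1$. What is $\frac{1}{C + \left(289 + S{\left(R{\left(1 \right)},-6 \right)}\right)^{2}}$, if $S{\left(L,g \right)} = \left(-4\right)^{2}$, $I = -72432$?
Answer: $\frac{39037}{3631398817} \approx 1.075 \cdot 10^{-5}$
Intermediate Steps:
$S{\left(L,g \right)} = 16$
$C = - \frac{18108}{39037}$ ($C = - \frac{72432}{156148} = \left(-72432\right) \frac{1}{156148} = - \frac{18108}{39037} \approx -0.46387$)
$\frac{1}{C + \left(289 + S{\left(R{\left(1 \right)},-6 \right)}\right)^{2}} = \frac{1}{- \frac{18108}{39037} + \left(289 + 16\right)^{2}} = \frac{1}{- \frac{18108}{39037} + 305^{2}} = \frac{1}{- \frac{18108}{39037} + 93025} = \frac{1}{\frac{3631398817}{39037}} = \frac{39037}{3631398817}$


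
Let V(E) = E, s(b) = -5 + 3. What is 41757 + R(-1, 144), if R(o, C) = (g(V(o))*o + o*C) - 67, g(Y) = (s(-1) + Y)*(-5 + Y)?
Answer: 41528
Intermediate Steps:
s(b) = -2
g(Y) = (-5 + Y)*(-2 + Y) (g(Y) = (-2 + Y)*(-5 + Y) = (-5 + Y)*(-2 + Y))
R(o, C) = -67 + C*o + o*(10 + o² - 7*o) (R(o, C) = ((10 + o² - 7*o)*o + o*C) - 67 = (o*(10 + o² - 7*o) + C*o) - 67 = (C*o + o*(10 + o² - 7*o)) - 67 = -67 + C*o + o*(10 + o² - 7*o))
41757 + R(-1, 144) = 41757 + (-67 + 144*(-1) - (10 + (-1)² - 7*(-1))) = 41757 + (-67 - 144 - (10 + 1 + 7)) = 41757 + (-67 - 144 - 1*18) = 41757 + (-67 - 144 - 18) = 41757 - 229 = 41528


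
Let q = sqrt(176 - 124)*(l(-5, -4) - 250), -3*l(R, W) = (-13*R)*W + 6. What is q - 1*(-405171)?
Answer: 405171 - 992*sqrt(13)/3 ≈ 4.0398e+5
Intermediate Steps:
l(R, W) = -2 + 13*R*W/3 (l(R, W) = -((-13*R)*W + 6)/3 = -(-13*R*W + 6)/3 = -(6 - 13*R*W)/3 = -2 + 13*R*W/3)
q = -992*sqrt(13)/3 (q = sqrt(176 - 124)*((-2 + (13/3)*(-5)*(-4)) - 250) = sqrt(52)*((-2 + 260/3) - 250) = (2*sqrt(13))*(254/3 - 250) = (2*sqrt(13))*(-496/3) = -992*sqrt(13)/3 ≈ -1192.2)
q - 1*(-405171) = -992*sqrt(13)/3 - 1*(-405171) = -992*sqrt(13)/3 + 405171 = 405171 - 992*sqrt(13)/3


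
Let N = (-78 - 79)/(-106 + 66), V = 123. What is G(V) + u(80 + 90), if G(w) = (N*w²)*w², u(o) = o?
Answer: 35935209437/40 ≈ 8.9838e+8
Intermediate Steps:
N = 157/40 (N = -157/(-40) = -157*(-1/40) = 157/40 ≈ 3.9250)
G(w) = 157*w⁴/40 (G(w) = (157*w²/40)*w² = 157*w⁴/40)
G(V) + u(80 + 90) = (157/40)*123⁴ + (80 + 90) = (157/40)*228886641 + 170 = 35935202637/40 + 170 = 35935209437/40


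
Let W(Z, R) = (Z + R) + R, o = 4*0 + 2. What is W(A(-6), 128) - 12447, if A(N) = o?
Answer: -12189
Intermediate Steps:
o = 2 (o = 0 + 2 = 2)
A(N) = 2
W(Z, R) = Z + 2*R (W(Z, R) = (R + Z) + R = Z + 2*R)
W(A(-6), 128) - 12447 = (2 + 2*128) - 12447 = (2 + 256) - 12447 = 258 - 12447 = -12189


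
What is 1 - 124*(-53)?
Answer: 6573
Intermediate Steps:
1 - 124*(-53) = 1 + 6572 = 6573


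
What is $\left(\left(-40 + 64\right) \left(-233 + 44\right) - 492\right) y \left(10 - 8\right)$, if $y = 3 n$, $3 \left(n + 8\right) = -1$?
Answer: $251400$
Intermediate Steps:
$n = - \frac{25}{3}$ ($n = -8 + \frac{1}{3} \left(-1\right) = -8 - \frac{1}{3} = - \frac{25}{3} \approx -8.3333$)
$y = -25$ ($y = 3 \left(- \frac{25}{3}\right) = -25$)
$\left(\left(-40 + 64\right) \left(-233 + 44\right) - 492\right) y \left(10 - 8\right) = \left(\left(-40 + 64\right) \left(-233 + 44\right) - 492\right) \left(- 25 \left(10 - 8\right)\right) = \left(24 \left(-189\right) - 492\right) \left(\left(-25\right) 2\right) = \left(-4536 - 492\right) \left(-50\right) = \left(-5028\right) \left(-50\right) = 251400$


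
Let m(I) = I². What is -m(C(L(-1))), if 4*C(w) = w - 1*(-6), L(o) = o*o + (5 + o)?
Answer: -121/16 ≈ -7.5625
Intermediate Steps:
L(o) = 5 + o + o² (L(o) = o² + (5 + o) = 5 + o + o²)
C(w) = 3/2 + w/4 (C(w) = (w - 1*(-6))/4 = (w + 6)/4 = (6 + w)/4 = 3/2 + w/4)
-m(C(L(-1))) = -(3/2 + (5 - 1 + (-1)²)/4)² = -(3/2 + (5 - 1 + 1)/4)² = -(3/2 + (¼)*5)² = -(3/2 + 5/4)² = -(11/4)² = -1*121/16 = -121/16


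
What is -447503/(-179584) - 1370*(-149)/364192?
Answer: 6238609203/2043845504 ≈ 3.0524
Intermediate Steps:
-447503/(-179584) - 1370*(-149)/364192 = -447503*(-1/179584) + 204130*(1/364192) = 447503/179584 + 102065/182096 = 6238609203/2043845504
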